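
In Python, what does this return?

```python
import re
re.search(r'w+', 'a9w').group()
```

This matches one or more of a literal 'w'.
`re.search` scans for the first position where the pattern succeeds.
The match spans [2:3] → 'w'.

'w'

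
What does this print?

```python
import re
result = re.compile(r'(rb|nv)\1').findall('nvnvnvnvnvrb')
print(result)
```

['nv', 'nv']

After group 1 captures some text, `\1` only succeeds where that same text appears again.
With a single group, `findall` returns only what that group captured — 2 items.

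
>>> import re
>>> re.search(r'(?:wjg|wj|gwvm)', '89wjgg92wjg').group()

'wjg'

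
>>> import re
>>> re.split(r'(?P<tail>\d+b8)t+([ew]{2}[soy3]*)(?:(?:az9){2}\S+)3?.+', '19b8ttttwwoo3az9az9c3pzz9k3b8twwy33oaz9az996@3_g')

['', '19b8', 'wwoo3', '']

The pattern matches one or more of a digit, then the literal 'b8' (captured as 'tail'); then one or more of a literal 't'; then exactly 2 of one of [ew], then zero or more of one of [soy3] (captured); then the literal 'az9' repeated 2 times, then one or more of a non-whitespace character (non-capturing group); then optionally the literal '3', then one or more of any character.
Matches to split on: at [0:48] → '19b8ttttwwoo3az9az9c3pzz9k3b8twwy33oaz9az996@3_g'.
With a capturing group present, the delimiter's captured portion is kept in the result list.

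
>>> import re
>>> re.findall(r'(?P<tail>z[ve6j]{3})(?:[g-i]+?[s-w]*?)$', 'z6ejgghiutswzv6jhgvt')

Pattern: a literal 'z', then exactly 3 of one of [ve6j] (captured as 'tail'); then one or more of a character in [g-i] (lazy), then zero or more of a character in [s-w] (lazy) (non-capturing group); then anchored at the end.
Because there's exactly one group, `findall` drops the full match and keeps group 1 from the one hit.

['zv6j']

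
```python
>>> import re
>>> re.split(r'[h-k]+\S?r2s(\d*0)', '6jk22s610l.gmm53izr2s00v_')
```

['6jk22s610l.gmm53', '00', 'v_']

The pattern matches one or more of a character in [h-k]; then optionally a non-whitespace character, then the literal 'r2s'; then zero or more of a digit, then a literal '0' (captured).
Matches to split on: at [16:23] → 'izr2s00'.
Because the pattern has a capturing group, `split` also inserts each captured text between the pieces.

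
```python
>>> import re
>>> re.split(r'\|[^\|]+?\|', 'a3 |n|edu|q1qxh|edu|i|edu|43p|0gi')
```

['a3 ', 'edu', 'edu', 'edu', '0gi']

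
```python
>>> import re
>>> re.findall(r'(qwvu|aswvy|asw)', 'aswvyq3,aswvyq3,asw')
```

['aswvy', 'aswvy', 'asw']

Alternation isn't longest-match — the leftmost alternative that fits at this position is chosen.
Walking the string: at [0:5] match 'aswvy', group 1 = 'aswvy'; at [8:13] match 'aswvy', group 1 = 'aswvy'; at [16:19] match 'asw', group 1 = 'asw'.
Because there's exactly one group, `findall` drops the full match and keeps group 1 from each hit.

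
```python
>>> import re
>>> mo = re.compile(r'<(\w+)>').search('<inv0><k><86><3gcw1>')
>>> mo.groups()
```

The match spans [0:6] → '<inv0>'.
Captured: group 1 = 'inv0'.

('inv0',)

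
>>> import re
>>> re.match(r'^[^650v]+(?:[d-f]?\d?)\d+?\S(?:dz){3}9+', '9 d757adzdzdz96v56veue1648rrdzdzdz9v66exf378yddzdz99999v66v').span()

Pattern: anchored at the start of the string; then one or more of any character except [650v]; then optionally a character in [d-f], then optionally a digit (non-capturing group); then one or more of a digit (lazy), then a non-whitespace character, then the literal 'dz' repeated 3 times; then one or more of a literal '9'.
`re.match` won't scan ahead — the pattern has to work from the very first character.
The match spans [0:14] → '9 d757adzdzdz9'.

(0, 14)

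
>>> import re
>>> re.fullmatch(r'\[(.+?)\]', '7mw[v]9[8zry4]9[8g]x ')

None

`re.fullmatch` requires the pattern to consume the entire string.
Here the pattern can't cover the whole string, so the call returns None.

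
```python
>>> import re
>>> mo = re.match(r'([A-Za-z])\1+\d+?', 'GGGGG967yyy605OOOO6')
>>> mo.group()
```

With `match`, the pattern is implicitly anchored at the beginning.
The match spans [0:6] → 'GGGGG9'.

'GGGGG9'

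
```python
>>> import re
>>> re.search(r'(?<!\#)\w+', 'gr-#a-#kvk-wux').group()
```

'gr'

`(?!…)`/`(?<!…)` only lets a position through if the neighbouring text does NOT match; no characters are consumed.
`re.search` scans for the first position where the pattern succeeds.
The match spans [0:2] → 'gr'.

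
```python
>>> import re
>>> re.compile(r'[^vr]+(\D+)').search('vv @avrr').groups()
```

('vrr',)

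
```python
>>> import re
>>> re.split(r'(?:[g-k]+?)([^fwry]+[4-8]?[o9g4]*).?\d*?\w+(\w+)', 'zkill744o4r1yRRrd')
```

This matches one or more of a character in [g-k] (lazy) (non-capturing group); then one or more of any character except [fwry], then optionally a character in [4-8], then zero or more of one of [o9g4] (captured); then optionally any character, then zero or more of a digit (lazy), then one or more of a word character; then one or more of a word character (captured).
Because the quantifier is non-greedy, it stops expanding at the earliest point where the rest of the pattern can succeed.
Matches to split on: at [1:17] → 'kill744o4r1yRRrd'.
`re.split` interleaves the captured-group text with the surrounding fragments.

['z', 'ill744o4', 'd', '']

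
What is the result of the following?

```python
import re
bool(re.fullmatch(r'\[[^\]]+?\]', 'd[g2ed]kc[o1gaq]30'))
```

`re.fullmatch` requires the pattern to consume the entire string.
Here the pattern can't cover the whole string, so the call returns None, and `bool(None)` is False.

False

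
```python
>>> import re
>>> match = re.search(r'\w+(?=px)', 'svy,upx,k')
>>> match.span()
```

(4, 5)

Lookahead/lookbehind check context without consuming it, so the matched span excludes the asserted characters.
`re.search` tries every starting position until one works.
The match spans [4:5] → 'u'.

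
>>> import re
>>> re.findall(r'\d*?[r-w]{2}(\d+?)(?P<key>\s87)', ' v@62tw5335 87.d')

The pattern matches zero or more of a digit (lazy), then exactly 2 of a character in [r-w]; then one or more of a digit (lazy) (captured); then whitespace, then the literal '87' (captured as 'key').
2 groups means the one result is a tuple of 2 captured strings — 1 here.

[('5335', ' 87')]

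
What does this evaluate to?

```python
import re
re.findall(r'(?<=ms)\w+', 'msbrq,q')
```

Because the assertion is zero-width, the text it checks is not consumed and won't appear in the result.
Scanning left to right: at [2:5] → 'brq'.
`findall` yields the raw match text (1 of them) because the pattern has no groups.

['brq']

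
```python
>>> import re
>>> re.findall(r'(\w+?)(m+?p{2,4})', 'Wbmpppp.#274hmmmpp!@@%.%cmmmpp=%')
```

[('Wb', 'mpppp'), ('274h', 'mmmpp'), ('c', 'mmmpp')]

Pattern: one or more of a word character (lazy) (captured); then one or more of a literal 'm' (lazy), then 2 to 4 of a literal 'p' (captured).
A `+?`/`*?`/`{m,n}?` starts at its minimum and grows only as far as needed for what follows to match.
Scanning left to right: at [0:7] match 'Wbmpppp', groups = ('Wb', 'mpppp'); at [9:18] match '274hmmmpp', groups = ('274h', 'mmmpp'); at [24:30] match 'cmmmpp', groups = ('c', 'mmmpp').
`findall` packs the 2 group values into a tuple for every match.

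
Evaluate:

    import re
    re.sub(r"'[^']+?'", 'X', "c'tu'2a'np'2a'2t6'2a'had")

"cX2aX2aX2a'had"

Every occurrence is swapped for 'X'.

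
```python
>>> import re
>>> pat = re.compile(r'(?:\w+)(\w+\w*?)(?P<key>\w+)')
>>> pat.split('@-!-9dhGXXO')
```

Pattern: one or more of a word character (non-capturing group); then one or more of a word character, then zero or more of a word character (lazy) (captured); then one or more of a word character (captured as 'key').
With a capturing group present, the delimiter's captured portion is kept in the result list.

['@-!-', 'X', 'O', '']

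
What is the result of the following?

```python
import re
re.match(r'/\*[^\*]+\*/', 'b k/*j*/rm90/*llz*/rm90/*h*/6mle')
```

With `match`, the pattern is implicitly anchored at the beginning.
Here position 0 doesn't satisfy it, so the call returns None.

None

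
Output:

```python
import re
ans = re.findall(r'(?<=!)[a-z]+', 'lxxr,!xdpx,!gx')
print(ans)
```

['xdpx', 'gx']

Lookahead/lookbehind check context without consuming it, so the matched span excludes the asserted characters.
Scanning left to right: at [6:10] → 'xdpx'; at [12:14] → 'gx'.
Since nothing is captured, `findall` lists the 2 matched substrings directly.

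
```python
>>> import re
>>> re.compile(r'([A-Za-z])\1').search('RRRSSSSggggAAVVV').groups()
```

`\1` has to match the exact text group 1 already captured.
`re.search` tries every starting position until one works.
The match spans [0:2] → 'RR'.
Captured: group 1 = 'R'.

('R',)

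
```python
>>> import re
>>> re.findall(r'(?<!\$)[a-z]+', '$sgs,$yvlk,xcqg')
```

['gs', 'vlk', 'xcqg']

The negative lookahead/lookbehind blocks any match where the forbidden context is present.
With no groups in the pattern, `findall` gives back each whole match — 3 here.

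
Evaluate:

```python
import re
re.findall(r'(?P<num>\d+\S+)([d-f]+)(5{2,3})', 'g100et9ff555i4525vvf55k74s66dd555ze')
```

The pattern matches one or more of a digit, then one or more of a non-whitespace character (captured as 'num'); then one or more of a character in [d-f] (captured); then 2 to 3 of a literal '5' (captured).
Walking the string: at [1:33] match '100et9ff555i4525vvf55k74s66dd555', groups = ('100et9ff555i4525vvf55k74s66d', 'd', '555').
`findall` packs the 3 group values into a tuple for every match.

[('100et9ff555i4525vvf55k74s66d', 'd', '555')]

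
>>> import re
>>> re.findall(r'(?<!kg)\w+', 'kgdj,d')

Because the assertion is negative and zero-width, positions next to the forbidden text are skipped.
No capturing groups, so `findall` returns the 2 full match strings.

['kgdj', 'd']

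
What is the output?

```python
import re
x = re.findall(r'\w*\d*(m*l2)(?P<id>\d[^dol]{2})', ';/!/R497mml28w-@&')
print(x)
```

[('l2', '8w-')]

The pattern matches zero or more of a word character, then zero or more of a digit; then zero or more of the literal 'm', then the literal 'l2' (captured); then a digit, then exactly 2 of any character except [dol] (captured as 'id').
`findall` packs the 2 group values into a tuple for every match.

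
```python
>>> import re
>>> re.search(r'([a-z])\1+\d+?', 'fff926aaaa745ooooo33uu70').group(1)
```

'f'

The match spans [0:4] → 'fff9'.
Captured: group 1 = 'f'.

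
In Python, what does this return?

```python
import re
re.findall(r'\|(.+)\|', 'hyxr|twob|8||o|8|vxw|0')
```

['twob|8||o|8|vxw']

One capturing group, so `findall` returns just the captured substring from the one match — 1 in all.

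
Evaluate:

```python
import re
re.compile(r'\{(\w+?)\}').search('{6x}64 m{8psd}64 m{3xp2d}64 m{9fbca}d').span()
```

(0, 4)

The match spans [0:4] → '{6x}'.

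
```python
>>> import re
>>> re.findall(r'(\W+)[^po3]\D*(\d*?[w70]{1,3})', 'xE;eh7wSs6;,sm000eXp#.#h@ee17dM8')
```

With 2 capturing groups, `findall` returns a 2-tuple per match.

[(';', '7w'), (';,', '000'), ('#.#', '17')]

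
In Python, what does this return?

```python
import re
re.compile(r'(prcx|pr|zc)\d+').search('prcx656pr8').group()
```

'prcx656'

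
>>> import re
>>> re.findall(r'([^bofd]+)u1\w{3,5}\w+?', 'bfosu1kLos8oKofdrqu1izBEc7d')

['s', 'rq']

A non-greedy quantifier consumes as few characters as it can — just enough that the remainder of the pattern still matches from where it stops; whatever follows it matches normally.
Because there's exactly one group, `findall` drops the full match and keeps group 1 from each hit.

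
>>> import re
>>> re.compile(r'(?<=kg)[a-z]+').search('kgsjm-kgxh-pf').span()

The positive lookaround only admits positions where the adjacent text matches; those characters stay outside the span.
`re.search` scans for the first position where the pattern succeeds.
The match spans [2:5] → 'sjm'.

(2, 5)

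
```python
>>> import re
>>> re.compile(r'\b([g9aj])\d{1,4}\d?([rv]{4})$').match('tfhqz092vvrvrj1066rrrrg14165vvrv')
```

None

`match` is anchored at position 0; if the pattern doesn't fit there, it returns None.
Here position 0 doesn't satisfy it, so the call returns None.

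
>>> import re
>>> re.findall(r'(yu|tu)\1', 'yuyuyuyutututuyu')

`\1` is not a pattern — it's the concrete string captured by group 1, re-applied verbatim.
Scanning left to right: at [0:4] match 'yuyu', group 1 = 'yu'; at [4:8] match 'yuyu', group 1 = 'yu'; at [8:12] match 'tutu', group 1 = 'tu'.
One capturing group, so `findall` returns just the captured substring from each match — 3 in all.

['yu', 'yu', 'tu']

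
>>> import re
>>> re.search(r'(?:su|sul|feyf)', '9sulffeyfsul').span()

(1, 3)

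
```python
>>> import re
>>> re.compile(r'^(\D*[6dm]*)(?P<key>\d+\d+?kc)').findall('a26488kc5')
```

The pattern matches anchored at the start of the string; then zero or more of a non-digit, then zero or more of one of [6dm] (captured); then one or more of a digit, then one or more of a digit (lazy), then the literal 'kc' (captured as 'key').
`findall` packs the 2 group values into a tuple for every match.

[('a', '26488kc')]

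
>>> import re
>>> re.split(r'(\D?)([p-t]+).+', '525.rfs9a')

['525', '.', 'r', '']

The pattern matches optionally a non-digit (captured); then one or more of a character in [p-t] (captured); then one or more of any character.
Matches to split on: at [3:9] → '.rfs9a'.
`re.split` interleaves the captured-group text with the surrounding fragments.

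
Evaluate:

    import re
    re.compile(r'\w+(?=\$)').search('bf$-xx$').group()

'bf'

The `(?=…)`/`(?<=…)` assertion just peeks at neighbouring text; it doesn't advance the match position.
The match spans [0:2] → 'bf'.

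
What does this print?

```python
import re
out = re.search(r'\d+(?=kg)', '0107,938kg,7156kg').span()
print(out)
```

Lookahead/lookbehind check context without consuming it, so the matched span excludes the asserted characters.
The match spans [5:8] → '938'.

(5, 8)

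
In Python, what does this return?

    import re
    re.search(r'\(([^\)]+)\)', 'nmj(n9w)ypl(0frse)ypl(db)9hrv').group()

'(n9w)'

Unlike `match`, `search` isn't anchored — it looks for the pattern anywhere in the string.
The match spans [3:8] → '(n9w)'.
Captured: group 1 = 'n9w'.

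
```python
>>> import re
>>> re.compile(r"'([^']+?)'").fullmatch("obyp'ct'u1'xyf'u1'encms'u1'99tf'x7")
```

`fullmatch` succeeds only if the pattern covers the string from start to end.
Here the pattern can't cover the whole string, so the call returns None.

None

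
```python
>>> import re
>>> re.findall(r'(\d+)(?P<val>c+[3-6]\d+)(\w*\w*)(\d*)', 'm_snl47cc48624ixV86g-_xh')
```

Pattern: one or more of a digit (captured); then one or more of the literal 'c', then a character in [3-6], then one or more of a digit (captured as 'val'); then zero or more of a word character, then zero or more of a word character (captured); then zero or more of a digit (captured).
Matches: at [5:20] match '47cc48624ixV86g', groups = ('47', 'cc48624', 'ixV86g', '').
`findall` packs the 4 group values into a tuple for every match.

[('47', 'cc48624', 'ixV86g', '')]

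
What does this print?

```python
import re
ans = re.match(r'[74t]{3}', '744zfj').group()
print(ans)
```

744

The pattern matches exactly 3 of one of [74t].
`match` is anchored at position 0; if the pattern doesn't fit there, it returns None.
The match spans [0:3] → '744'.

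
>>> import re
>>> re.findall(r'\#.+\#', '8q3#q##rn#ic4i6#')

Matches: at [3:16] → '#q##rn#ic4i6#'.
With no groups in the pattern, `findall` gives back each whole match — 1 here.

['#q##rn#ic4i6#']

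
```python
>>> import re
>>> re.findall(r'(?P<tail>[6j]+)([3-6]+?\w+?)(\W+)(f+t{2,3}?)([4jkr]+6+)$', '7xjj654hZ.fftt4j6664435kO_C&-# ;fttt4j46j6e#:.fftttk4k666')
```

The pattern matches one or more of one of [6j] (captured as 'tail'); then one or more of a character in [3-6] (lazy), then one or more of a word character (lazy) (captured); then one or more of a non-word character (captured); then one or more of the literal 'f', then 2 to 3 of a literal 't' (lazy) (captured); then one or more of one of [4jkr], then one or more of a literal '6' (captured); then anchored at the end.
Scanning left to right: at [37:57] match 'j46j6e#:.fftttk4k666', groups = ('j', '46j6e', '#:.', 'ffttt', 'k4k666').
Multiple groups make `findall` return tuples — one 5-tuple for the one match.

[('j', '46j6e', '#:.', 'ffttt', 'k4k666')]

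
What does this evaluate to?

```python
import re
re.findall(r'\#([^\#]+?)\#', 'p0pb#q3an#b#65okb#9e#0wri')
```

With a single group, `findall` returns only what that group captured — 2 items.

['q3an', '65okb']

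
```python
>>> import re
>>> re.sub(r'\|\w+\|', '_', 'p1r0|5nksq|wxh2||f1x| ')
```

'p1r0_wxh2|_ '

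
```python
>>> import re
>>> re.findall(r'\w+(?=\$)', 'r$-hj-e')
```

['r']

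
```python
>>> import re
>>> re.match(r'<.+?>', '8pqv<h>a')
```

None

`match` is anchored at position 0; if the pattern doesn't fit there, it returns None.
Here the pattern fails at index 0, so the call returns None.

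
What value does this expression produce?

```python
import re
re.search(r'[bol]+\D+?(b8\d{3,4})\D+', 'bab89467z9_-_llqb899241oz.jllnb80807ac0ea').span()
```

The pattern matches one or more of one of [bol], then one or more of a non-digit (lazy); then the literal 'b8', then 3 to 4 of a digit (captured); then one or more of a non-digit.
`re.search` tries every starting position until one works.
The match spans [0:9] → 'bab89467z'.
Captured: group 1 = 'b89467'.

(0, 9)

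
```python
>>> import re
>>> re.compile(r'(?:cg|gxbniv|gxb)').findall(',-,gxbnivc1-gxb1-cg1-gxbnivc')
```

['gxbniv', 'gxb', 'cg', 'gxbniv']

The regex engine tests alternatives in the order written; an earlier branch that matches wins even if a later one would match more.
Scanning left to right: at [3:9] → 'gxbniv'; at [12:15] → 'gxb'; at [17:19] → 'cg'; at [21:27] → 'gxbniv'.
`findall` yields the raw match text (4 of them) because the pattern has no groups.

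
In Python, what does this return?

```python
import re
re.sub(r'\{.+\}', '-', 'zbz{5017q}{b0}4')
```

Each match is replaced by '-'.

'zbz-4'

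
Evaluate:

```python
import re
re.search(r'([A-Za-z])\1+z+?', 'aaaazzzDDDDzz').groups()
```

The backreference `\1` re-matches whatever the first group consumed, character for character.
`re.search` tries every starting position until one works.
The match spans [0:5] → 'aaaaz'.
Captured: group 1 = 'a'.

('a',)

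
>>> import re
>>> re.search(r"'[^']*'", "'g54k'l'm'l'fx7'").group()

"'g54k'"

The match spans [0:6] → "'g54k'".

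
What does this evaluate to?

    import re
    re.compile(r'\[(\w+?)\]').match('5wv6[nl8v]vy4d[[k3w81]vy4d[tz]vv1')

None

`match` is anchored at position 0; if the pattern doesn't fit there, it returns None.
Here the pattern fails at index 0, so the call returns None.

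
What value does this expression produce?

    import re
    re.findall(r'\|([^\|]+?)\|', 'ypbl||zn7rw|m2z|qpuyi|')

`findall` collects group 1 from each match (2 total).

['zn7rw', 'qpuyi']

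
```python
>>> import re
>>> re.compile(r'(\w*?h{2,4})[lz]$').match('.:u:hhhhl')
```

The pattern matches zero or more of a word character (lazy), then 2 to 4 of the literal 'h' (captured); then one of [lz]; then anchored at the end.
`re.match` only tries the pattern at the start of the string.
Here the string doesn't start with a match, so the call returns None.

None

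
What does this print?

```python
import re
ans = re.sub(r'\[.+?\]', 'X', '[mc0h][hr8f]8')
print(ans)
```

XX8

A non-greedy quantifier consumes as few characters as it can — just enough that the remainder of the pattern still matches from where it stops; whatever follows it matches normally.
Matches: at [0:6] → '[mc0h]'; at [6:12] → '[hr8f]'.
Every occurrence is swapped for 'X'.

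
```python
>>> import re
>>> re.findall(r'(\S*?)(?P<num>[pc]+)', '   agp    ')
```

[('ag', 'p')]

Pattern: zero or more of a non-whitespace character (lazy) (captured); then one or more of one of [pc] (captured as 'num').
Scanning left to right: at [3:6] match 'agp', groups = ('ag', 'p').
Multiple groups make `findall` return tuples — one 2-tuple for the one match.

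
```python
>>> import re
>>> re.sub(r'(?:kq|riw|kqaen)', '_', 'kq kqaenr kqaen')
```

The regex engine tests alternatives in the order written; an earlier branch that matches wins even if a later one would match more.
`sub` substitutes '_' at each match site.

'_ _aenr _aen'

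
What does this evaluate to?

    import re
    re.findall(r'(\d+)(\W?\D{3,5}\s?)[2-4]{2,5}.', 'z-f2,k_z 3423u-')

The pattern matches one or more of a digit (captured); then optionally a non-word character, then 3 to 5 of a non-digit, then optionally whitespace (captured); then 2 to 5 of a character in [2-4], then any character.
`findall` packs the 2 group values into a tuple for every match.

[('2', ',k_z ')]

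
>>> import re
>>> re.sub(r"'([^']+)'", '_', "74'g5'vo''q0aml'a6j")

"74_vo'_a6j"

Matches: at [2:6] → "'g5'"; at [9:16] → "'q0aml'".
Every occurrence is swapped for '_'.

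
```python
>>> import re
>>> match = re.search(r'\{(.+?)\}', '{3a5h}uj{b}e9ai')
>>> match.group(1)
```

The match spans [0:6] → '{3a5h}'.
Captured: group 1 = '3a5h'.

'3a5h'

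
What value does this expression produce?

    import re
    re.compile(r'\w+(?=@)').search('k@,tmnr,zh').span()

(0, 1)

The positive lookaround only admits positions where the adjacent text matches; those characters stay outside the span.
`re.search` tries every starting position until one works.
The match spans [0:1] → 'k'.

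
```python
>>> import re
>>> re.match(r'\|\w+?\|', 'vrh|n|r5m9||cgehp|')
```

None

`re.match` only tries the pattern at the start of the string.
Here the string doesn't start with a match, so the call returns None.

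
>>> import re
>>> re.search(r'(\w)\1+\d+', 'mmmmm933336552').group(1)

After group 1 captures some text, `\1` only succeeds where that same text appears again.
Unlike `match`, `search` isn't anchored — it looks for the pattern anywhere in the string.
The match spans [0:14] → 'mmmmm933336552'.
Captured: group 1 = 'm'.

'm'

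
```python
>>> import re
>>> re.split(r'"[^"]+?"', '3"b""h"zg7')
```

Matches to split on: at [1:4] → '"b"'; at [4:7] → '"h"'.
Each match becomes a cut point; 3 segments remain.

['3', '', 'zg7']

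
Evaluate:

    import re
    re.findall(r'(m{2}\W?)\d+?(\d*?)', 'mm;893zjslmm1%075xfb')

[('mm;', ''), ('mm', '')]

Pattern: exactly 2 of the literal 'm', then optionally a non-word character (captured); then one or more of a digit (lazy); then zero or more of a digit (lazy) (captured).
Multiple groups make `findall` return tuples — one 2-tuple for each match.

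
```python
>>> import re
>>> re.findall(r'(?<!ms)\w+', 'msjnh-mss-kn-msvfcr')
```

Because the assertion is negative and zero-width, positions next to the forbidden text are skipped.
Matches: at [0:5] → 'msjnh'; at [6:9] → 'mss'; at [10:12] → 'kn'; at [13:19] → 'msvfcr'.
`findall` yields the raw match text (4 of them) because the pattern has no groups.

['msjnh', 'mss', 'kn', 'msvfcr']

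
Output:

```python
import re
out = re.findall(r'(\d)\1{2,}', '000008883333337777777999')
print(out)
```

After group 1 captures some text, `\1` only succeeds where that same text appears again.
Scanning left to right: at [0:5] match '00000', group 1 = '0'; at [5:8] match '888', group 1 = '8'; at [8:14] match '333333', group 1 = '3'; at [14:21] match '7777777', group 1 = '7'; at [21:24] match '999', group 1 = '9'.
With a single group, `findall` returns only what that group captured — 5 items.

['0', '8', '3', '7', '9']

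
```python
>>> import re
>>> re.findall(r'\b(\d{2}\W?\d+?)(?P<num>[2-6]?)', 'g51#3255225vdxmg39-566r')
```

[('325', '5'), ('566', '')]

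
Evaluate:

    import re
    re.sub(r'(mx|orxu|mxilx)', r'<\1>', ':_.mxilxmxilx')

':_.<mx>ilx<mx>ilx'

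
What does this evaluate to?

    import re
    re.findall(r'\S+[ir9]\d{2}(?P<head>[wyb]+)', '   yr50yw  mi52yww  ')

['yw', 'yww']

The pattern matches one or more of a non-whitespace character, then one of [ir9], then exactly 2 of a digit; then one or more of one of [wyb] (captured as 'head').
Scanning left to right: at [3:9] match 'yr50yw', group 1 = 'yw'; at [11:18] match 'mi52yww', group 1 = 'yww'.
One capturing group, so `findall` returns just the captured substring from each match — 2 in all.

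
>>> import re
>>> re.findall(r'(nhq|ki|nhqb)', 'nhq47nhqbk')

['nhq', 'nhq']

Alternation tries branches left to right and keeps the first one that lets the overall match succeed at that position.
With a single group, `findall` returns only what that group captured — 2 items.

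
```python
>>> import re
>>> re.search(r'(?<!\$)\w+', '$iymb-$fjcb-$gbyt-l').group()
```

'ymb'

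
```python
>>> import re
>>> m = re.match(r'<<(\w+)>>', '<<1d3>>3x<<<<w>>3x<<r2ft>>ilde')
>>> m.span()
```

`re.match` won't scan ahead — the pattern has to work from the very first character.
The match spans [0:7] → '<<1d3>>'.

(0, 7)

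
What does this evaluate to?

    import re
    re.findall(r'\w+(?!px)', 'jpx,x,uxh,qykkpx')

['jpx', 'x', 'uxh', 'qykkpx']

Because the assertion is negative and zero-width, positions next to the forbidden text are skipped.
Walking the string: at [0:3] → 'jpx'; at [4:5] → 'x'; at [6:9] → 'uxh'; at [10:16] → 'qykkpx'.
Since nothing is captured, `findall` lists the 4 matched substrings directly.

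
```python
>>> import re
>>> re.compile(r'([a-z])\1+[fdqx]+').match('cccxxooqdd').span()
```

(0, 5)

A backreference is literal: `\1` must see the identical characters the first group matched.
`re.match` only tries the pattern at the start of the string.
The match spans [0:5] → 'cccxx'.
Captured: group 1 = 'c'.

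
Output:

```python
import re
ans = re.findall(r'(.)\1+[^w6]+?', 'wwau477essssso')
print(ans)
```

['w', '7', 's']

The backreference `\1` re-matches whatever the first group consumed, character for character.
`findall` collects group 1 from each match (3 total).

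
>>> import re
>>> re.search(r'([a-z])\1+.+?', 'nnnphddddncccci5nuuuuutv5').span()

`\1` is not a pattern — it's the concrete string captured by group 1, re-applied verbatim.
Unlike `match`, `search` isn't anchored — it looks for the pattern anywhere in the string.
The match spans [0:4] → 'nnnp'.
Captured: group 1 = 'n'.

(0, 4)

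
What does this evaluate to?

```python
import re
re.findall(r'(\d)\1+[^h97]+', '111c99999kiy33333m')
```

A backreference is literal: `\1` must see the identical characters the first group matched.
One capturing group, so `findall` returns just the captured substring from each match — 2 in all.

['1', '9']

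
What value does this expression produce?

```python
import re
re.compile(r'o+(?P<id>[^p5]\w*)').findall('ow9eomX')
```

The pattern matches one or more of a literal 'o'; then any character except [p5], then zero or more of a word character (captured as 'id').
Scanning left to right: at [0:7] match 'ow9eomX', group 1 = 'w9eomX'.
One capturing group, so `findall` returns just the captured substring from the one match — 1 in all.

['w9eomX']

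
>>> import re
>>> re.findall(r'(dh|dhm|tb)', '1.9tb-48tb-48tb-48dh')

['tb', 'tb', 'tb', 'dh']

Because there's exactly one group, `findall` drops the full match and keeps group 1 from each hit.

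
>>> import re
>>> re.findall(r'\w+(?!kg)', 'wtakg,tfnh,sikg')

A negative assertion filters positions out without eating any characters.
Matches: at [0:5] → 'wtakg'; at [6:10] → 'tfnh'; at [11:15] → 'sikg'.
Since nothing is captured, `findall` lists the 3 matched substrings directly.

['wtakg', 'tfnh', 'sikg']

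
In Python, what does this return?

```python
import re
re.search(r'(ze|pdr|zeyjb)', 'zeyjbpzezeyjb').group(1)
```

The match spans [0:2] → 'ze'.
Captured: group 1 = 'ze'.

'ze'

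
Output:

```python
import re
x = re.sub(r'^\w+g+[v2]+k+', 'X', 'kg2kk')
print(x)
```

X

Pattern: anchored at the start of the string; then one or more of a word character, then one or more of a literal 'g', then one or more of one of [v2]; then one or more of a literal 'k'.
Matches: at [0:5] → 'kg2kk'.
Every occurrence is swapped for 'X'.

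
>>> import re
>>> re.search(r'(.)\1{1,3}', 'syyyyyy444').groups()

('y',)

`\1` is not a pattern — it's the concrete string captured by group 1, re-applied verbatim.
`re.search` scans for the first position where the pattern succeeds.
The match spans [1:5] → 'yyyy'.
Captured: group 1 = 'y'.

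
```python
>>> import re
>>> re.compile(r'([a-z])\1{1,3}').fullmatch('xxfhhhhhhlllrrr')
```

After group 1 captures some text, `\1` only succeeds where that same text appears again.
`re.fullmatch` requires the pattern to consume the entire string.
Here the string isn't matched end-to-end, so the call returns None.

None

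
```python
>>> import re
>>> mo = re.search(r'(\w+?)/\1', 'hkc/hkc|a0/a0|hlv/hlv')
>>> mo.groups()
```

The backreference `\1` re-matches whatever the first group consumed, character for character.
`search` walks the string left to right and returns the first match it finds.
The match spans [0:7] → 'hkc/hkc'.
Captured: group 1 = 'hkc'.

('hkc',)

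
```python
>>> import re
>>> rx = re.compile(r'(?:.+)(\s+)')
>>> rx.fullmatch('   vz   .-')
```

None

This matches one or more of any character (non-capturing group); then one or more of whitespace (captured).
`re.fullmatch` requires the pattern to consume the entire string.
Here there's no way to consume every character, so the call returns None.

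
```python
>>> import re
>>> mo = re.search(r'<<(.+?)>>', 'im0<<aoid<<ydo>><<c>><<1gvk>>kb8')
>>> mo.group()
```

'<<aoid<<ydo>>'

`re.search` scans for the first position where the pattern succeeds.
The match spans [3:16] → '<<aoid<<ydo>>'.
Captured: group 1 = 'aoid<<ydo'.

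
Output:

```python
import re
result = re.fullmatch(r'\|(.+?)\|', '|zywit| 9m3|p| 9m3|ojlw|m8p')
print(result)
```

`re.fullmatch` requires the pattern to consume the entire string.
Here there's no way to consume every character, so the call returns None.

None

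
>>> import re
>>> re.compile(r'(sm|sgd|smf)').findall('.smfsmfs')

['sm', 'sm']

`|` is ordered: at each position the engine commits to the first alternative that works.
Walking the string: at [1:3] match 'sm', group 1 = 'sm'; at [4:6] match 'sm', group 1 = 'sm'.
One capturing group, so `findall` returns just the captured substring from each match — 2 in all.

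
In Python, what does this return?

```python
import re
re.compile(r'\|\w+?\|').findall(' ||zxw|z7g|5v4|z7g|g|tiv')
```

`findall` yields the raw match text (3 of them) because the pattern has no groups.

['|zxw|', '|5v4|', '|g|']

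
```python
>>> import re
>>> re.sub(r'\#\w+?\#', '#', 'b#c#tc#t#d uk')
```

Matches: at [1:4] → '#c#'; at [6:9] → '#t#'.
Every occurrence is swapped for '#'.

'b#tc#d uk'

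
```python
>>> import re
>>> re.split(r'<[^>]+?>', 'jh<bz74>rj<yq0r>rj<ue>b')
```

Matches to split on: at [2:8] → '<bz74>'; at [10:16] → '<yq0r>'; at [18:22] → '<ue>'.
The string is cut at each match, leaving 4 pieces.

['jh', 'rj', 'rj', 'b']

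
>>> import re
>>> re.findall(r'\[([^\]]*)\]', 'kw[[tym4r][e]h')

Walking the string: at [2:10] match '[[tym4r]', group 1 = '[tym4r'; at [10:13] match '[e]', group 1 = 'e'.
`findall` collects group 1 from each match (2 total).

['[tym4r', 'e']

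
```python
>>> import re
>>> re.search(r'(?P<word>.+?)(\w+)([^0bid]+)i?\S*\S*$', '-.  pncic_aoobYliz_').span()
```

(0, 19)

The match spans [0:19] → '-.  pncic_aoobYliz_'.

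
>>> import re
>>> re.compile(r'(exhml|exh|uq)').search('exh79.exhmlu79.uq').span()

(0, 3)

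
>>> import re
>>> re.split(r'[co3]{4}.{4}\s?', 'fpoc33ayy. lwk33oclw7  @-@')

The pattern matches exactly 4 of one of [co3]; then exactly 4 of any character, then optionally whitespace.
Matches to split on: at [2:11] → 'oc33ayy. '; at [14:23] → '33oclw7  '.
`split` removes every match and returns the 3 fragments in between.

['fp', 'lwk', '@-@']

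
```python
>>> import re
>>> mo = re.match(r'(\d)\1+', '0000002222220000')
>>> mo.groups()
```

`\1` has to match the exact text group 1 already captured.
`re.match` only tries the pattern at the start of the string.
The match spans [0:6] → '000000'.
Captured: group 1 = '0'.

('0',)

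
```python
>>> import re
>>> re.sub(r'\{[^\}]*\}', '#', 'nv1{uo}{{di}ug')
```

Matches: at [3:7] → '{uo}'; at [7:12] → '{{di}'.
Every occurrence is swapped for '#'.

'nv1##ug'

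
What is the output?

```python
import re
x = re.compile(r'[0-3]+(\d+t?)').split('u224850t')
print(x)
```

['u', '4850t', '']

The pattern matches one or more of a character in [0-3]; then one or more of a digit, then optionally the literal 't' (captured).
Matches to split on: at [1:8] → '224850t'.
With a capturing group present, the delimiter's captured portion is kept in the result list.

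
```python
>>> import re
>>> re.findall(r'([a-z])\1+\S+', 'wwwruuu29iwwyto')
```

After group 1 captures some text, `\1` only succeeds where that same text appears again.
Matches: at [0:15] match 'wwwruuu29iwwyto', group 1 = 'w'.
`findall` collects group 1 from the one match (1 total).

['w']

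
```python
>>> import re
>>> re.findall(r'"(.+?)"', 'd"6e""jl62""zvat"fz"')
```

['6e', 'jl62', 'zvat']

Lazy quantifiers expand one character at a time until the remainder of the pattern can match.
Walking the string: at [1:5] match '"6e"', group 1 = '6e'; at [5:11] match '"jl62"', group 1 = 'jl62'; at [11:17] match '"zvat"', group 1 = 'zvat'.
`findall` collects group 1 from each match (3 total).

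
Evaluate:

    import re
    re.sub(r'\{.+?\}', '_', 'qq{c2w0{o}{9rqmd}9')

Each match is replaced by '_'.

'qq__9'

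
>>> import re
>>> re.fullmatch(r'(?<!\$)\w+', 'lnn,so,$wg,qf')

None

The negative lookaround is zero-width — it rules out positions where the adjacent text would match, without consuming anything.
`re.fullmatch` is like wrapping the pattern in `^…$` (in single-line mode).
Here the pattern can't cover the whole string, so the call returns None.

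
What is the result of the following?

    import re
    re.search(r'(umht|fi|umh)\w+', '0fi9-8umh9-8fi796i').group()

The match spans [1:4] → 'fi9'.

'fi9'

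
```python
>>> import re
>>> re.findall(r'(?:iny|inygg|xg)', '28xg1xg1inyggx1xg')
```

['xg', 'xg', 'iny', 'xg']

The regex engine tests alternatives in the order written; an earlier branch that matches wins even if a later one would match more.
Matches: at [2:4] → 'xg'; at [5:7] → 'xg'; at [8:11] → 'iny'; at [15:17] → 'xg'.
With no groups in the pattern, `findall` gives back each whole match — 4 here.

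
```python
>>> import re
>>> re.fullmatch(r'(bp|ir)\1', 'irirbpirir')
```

`re.fullmatch` is like wrapping the pattern in `^…$` (in single-line mode).
Here there's no way to consume every character, so the call returns None.

None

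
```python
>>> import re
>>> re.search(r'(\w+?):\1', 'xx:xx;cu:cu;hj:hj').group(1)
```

`\1` has to match the exact text group 1 already captured.
`re.search` scans for the first position where the pattern succeeds.
The match spans [0:5] → 'xx:xx'.
Captured: group 1 = 'xx'.

'xx'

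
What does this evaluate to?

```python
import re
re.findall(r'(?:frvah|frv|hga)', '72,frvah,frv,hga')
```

The regex engine tests alternatives in the order written; an earlier branch that matches wins even if a later one would match more.
Matches: at [3:8] → 'frvah'; at [9:12] → 'frv'; at [13:16] → 'hga'.
Since nothing is captured, `findall` lists the 3 matched substrings directly.

['frvah', 'frv', 'hga']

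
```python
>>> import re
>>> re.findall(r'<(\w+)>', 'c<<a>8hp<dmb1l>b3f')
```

['a', 'dmb1l']

With a single group, `findall` returns only what that group captured — 2 items.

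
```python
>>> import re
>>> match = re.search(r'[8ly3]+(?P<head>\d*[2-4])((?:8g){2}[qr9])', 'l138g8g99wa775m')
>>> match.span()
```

(0, 8)

This matches one or more of one of [8ly3]; then zero or more of a digit, then a character in [2-4] (captured as 'head'); then the literal '8g' repeated 2 times, then one of [qr9] (captured).
The match spans [0:8] → 'l138g8g9'.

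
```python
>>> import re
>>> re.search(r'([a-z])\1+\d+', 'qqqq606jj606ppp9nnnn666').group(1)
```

After group 1 captures some text, `\1` only succeeds where that same text appears again.
`re.search` scans for the first position where the pattern succeeds.
The match spans [0:7] → 'qqqq606'.
Captured: group 1 = 'q'.

'q'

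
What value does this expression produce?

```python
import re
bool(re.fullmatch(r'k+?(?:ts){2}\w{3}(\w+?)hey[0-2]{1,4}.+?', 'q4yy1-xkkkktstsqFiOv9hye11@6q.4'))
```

False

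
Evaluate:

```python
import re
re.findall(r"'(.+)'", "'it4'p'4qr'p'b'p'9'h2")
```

["it4'p'4qr'p'b'p'9"]

Because there's exactly one group, `findall` drops the full match and keeps group 1 from the one hit.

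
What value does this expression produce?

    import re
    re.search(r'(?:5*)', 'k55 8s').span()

(0, 0)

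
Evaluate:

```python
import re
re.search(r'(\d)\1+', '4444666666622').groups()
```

A backreference is literal: `\1` must see the identical characters the first group matched.
Unlike `match`, `search` isn't anchored — it looks for the pattern anywhere in the string.
The match spans [0:4] → '4444'.
Captured: group 1 = '4'.

('4',)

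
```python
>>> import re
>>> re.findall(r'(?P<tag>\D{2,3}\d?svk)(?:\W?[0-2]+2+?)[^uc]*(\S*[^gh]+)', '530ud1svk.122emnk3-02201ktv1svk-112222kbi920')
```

[('ud1svk', '0')]

The pattern matches 2 to 3 of a non-digit, then optionally a digit, then the literal 'svk' (captured as 'tag'); then optionally a non-word character, then one or more of a character in [0-2], then one or more of a literal '2' (lazy) (non-capturing group); then zero or more of any character except [uc]; then zero or more of a non-whitespace character, then one or more of any character except [gh] (captured).
Matches: at [3:44] match 'ud1svk.122emnk3-02201ktv1svk-112222kbi920', groups = ('ud1svk', '0').
2 groups means the one result is a tuple of 2 captured strings — 1 here.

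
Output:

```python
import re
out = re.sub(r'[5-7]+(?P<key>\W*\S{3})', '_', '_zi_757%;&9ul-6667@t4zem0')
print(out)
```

Pattern: one or more of a character in [5-7]; then zero or more of a non-word character, then exactly 3 of a non-whitespace character (captured as 'key').
Each match is replaced by '_'.

_zi__-_em0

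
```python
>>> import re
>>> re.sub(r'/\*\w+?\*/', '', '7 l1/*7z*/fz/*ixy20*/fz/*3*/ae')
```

Every occurrence is swapped for ''.

'7 l1fzfzae'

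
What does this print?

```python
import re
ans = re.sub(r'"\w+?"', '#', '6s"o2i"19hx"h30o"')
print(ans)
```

Each match is replaced by '#'.

6s#19hx#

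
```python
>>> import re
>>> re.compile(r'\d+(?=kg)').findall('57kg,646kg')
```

The lookaround is zero-width — it requires the adjacent text to match without consuming it, so the asserted text isn't part of the match.
Walking the string: at [0:2] → '57'; at [5:8] → '646'.
With no groups in the pattern, `findall` gives back each whole match — 2 here.

['57', '646']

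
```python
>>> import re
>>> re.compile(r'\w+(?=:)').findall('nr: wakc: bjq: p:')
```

Lookahead/lookbehind check context without consuming it, so the matched span excludes the asserted characters.
Scanning left to right: at [0:2] → 'nr'; at [4:8] → 'wakc'; at [10:13] → 'bjq'; at [15:16] → 'p'.
No capturing groups, so `findall` returns the 4 full match strings.

['nr', 'wakc', 'bjq', 'p']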